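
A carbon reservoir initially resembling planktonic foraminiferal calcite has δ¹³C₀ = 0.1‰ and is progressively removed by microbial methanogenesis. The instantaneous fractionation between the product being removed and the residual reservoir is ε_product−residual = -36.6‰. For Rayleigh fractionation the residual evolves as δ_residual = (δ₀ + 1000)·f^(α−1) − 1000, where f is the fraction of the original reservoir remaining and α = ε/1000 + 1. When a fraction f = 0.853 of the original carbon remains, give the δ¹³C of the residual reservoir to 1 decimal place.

Rayleigh residual: δ_res = (δ₀ + 1000)·f^(α−1) − 1000
α = ε/1000 + 1 = 0.96340, so α − 1 = -0.03660
f^(α−1) = 0.853^(-0.03660) = 1.005836
δ_res = (0.1 + 1000) × 1.005836 − 1000 = 1005.937 − 1000 = 5.94‰

5.9‰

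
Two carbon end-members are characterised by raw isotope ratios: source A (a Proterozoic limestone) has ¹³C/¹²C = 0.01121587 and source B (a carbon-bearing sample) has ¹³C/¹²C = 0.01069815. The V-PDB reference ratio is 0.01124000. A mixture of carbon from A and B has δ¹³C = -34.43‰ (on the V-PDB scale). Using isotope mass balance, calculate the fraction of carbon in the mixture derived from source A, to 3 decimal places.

δ_A = (0.01121587/0.01124000 − 1)×1000 = (0.997853 − 1)×1000 = -2.147‰
δ_B = (0.01069815/0.01124000 − 1)×1000 = (0.951793 − 1)×1000 = -48.207‰
f_A = (δ_mix − δ_B)/(δ_A − δ_B) = (-34.43 − (-48.207))/(-2.147 − (-48.207))
f_A = 13.777 / 46.060 = 0.2991

0.299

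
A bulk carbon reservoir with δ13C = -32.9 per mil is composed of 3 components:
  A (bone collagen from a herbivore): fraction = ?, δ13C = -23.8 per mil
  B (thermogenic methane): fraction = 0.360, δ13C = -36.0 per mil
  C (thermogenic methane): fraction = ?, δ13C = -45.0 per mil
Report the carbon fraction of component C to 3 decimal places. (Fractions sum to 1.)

0.222

Let f_C and f_A be the unknown fractions; fractions sum to 1 so f_C + f_A = 0.640.
Mass balance: Σ fᵢ·δᵢ = δ_bulk ⇒ f_C·(-45.0) + f_A·(-23.8) = -32.9 − (-12.960) = -19.940
Substitute f_A = 0.640 − f_C:
f_C·(-45.0 − -23.8) = -19.940 − 0.640×(-23.8) = -4.708
f_C = -4.708 / -21.2 = 0.2221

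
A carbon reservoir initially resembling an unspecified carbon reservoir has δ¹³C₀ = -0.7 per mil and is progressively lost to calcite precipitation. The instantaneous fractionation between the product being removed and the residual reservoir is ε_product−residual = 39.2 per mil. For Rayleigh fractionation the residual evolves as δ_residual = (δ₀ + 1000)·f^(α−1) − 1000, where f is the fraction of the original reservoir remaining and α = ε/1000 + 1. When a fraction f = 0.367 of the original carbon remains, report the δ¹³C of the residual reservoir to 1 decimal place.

Rayleigh residual: δ_res = (δ₀ + 1000)·f^(α−1) − 1000
α = ε/1000 + 1 = 1.03920, so α − 1 = 0.03920
f^(α−1) = 0.367^(0.03920) = 0.961468
δ_res = (-0.7 + 1000) × 0.961468 − 1000 = 960.795 − 1000 = -39.20 per mil

-39.2 per mil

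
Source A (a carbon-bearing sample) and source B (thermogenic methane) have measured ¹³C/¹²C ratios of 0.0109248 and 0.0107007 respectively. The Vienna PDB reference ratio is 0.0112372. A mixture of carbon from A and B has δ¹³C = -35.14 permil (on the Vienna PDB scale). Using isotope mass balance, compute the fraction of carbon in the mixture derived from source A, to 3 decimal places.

0.632

δ_A = (0.0109248/0.0112372 − 1)×1000 = (0.972199 − 1)×1000 = -27.801 permil
δ_B = (0.0107007/0.0112372 − 1)×1000 = (0.952257 − 1)×1000 = -47.743 permil
f_A = (δ_mix − δ_B)/(δ_A − δ_B) = (-35.14 − (-47.743))/(-27.801 − (-47.743))
f_A = 12.603 / 19.943 = 0.6320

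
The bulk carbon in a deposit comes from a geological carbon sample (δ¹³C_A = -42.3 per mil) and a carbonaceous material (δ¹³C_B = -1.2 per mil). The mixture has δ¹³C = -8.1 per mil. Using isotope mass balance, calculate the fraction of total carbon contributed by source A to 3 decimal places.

δ_mix = f_A·δ_A + (1 − f_A)·δ_B  ⇒  f_A = (δ_mix − δ_B)/(δ_A − δ_B)
f_A = (-8.1 − (-1.2)) / (-42.3 − (-1.2))
f_A = -6.9 / -41.1 = 0.1679

0.168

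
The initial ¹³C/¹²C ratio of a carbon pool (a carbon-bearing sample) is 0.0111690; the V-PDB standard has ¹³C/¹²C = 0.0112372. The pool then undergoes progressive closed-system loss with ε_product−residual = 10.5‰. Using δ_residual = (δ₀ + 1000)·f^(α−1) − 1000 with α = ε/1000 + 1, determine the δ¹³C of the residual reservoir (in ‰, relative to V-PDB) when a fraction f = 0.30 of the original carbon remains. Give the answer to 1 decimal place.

δ₀ = (0.0111690/0.0112372 − 1)×1000 = (0.993931 − 1)×1000 = -6.069‰
α − 1 = ε/1000 = 0.0105
f^(α−1) = 0.30^(0.0105) = 0.987438
δ_res = (-6.069 + 1000) × 0.987438 − 1000 = 981.445 − 1000 = -18.56‰

-18.6‰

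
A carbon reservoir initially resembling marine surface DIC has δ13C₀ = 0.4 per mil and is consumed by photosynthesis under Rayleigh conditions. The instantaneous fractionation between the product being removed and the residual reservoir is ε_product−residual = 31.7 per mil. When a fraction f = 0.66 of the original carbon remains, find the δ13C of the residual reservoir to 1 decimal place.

Rayleigh residual: δ_res = (δ₀ + 1000)·f^(α−1) − 1000
α = ε/1000 + 1 = 1.03170, so α − 1 = 0.03170
f^(α−1) = 0.66^(0.03170) = 0.986915
δ_res = (0.4 + 1000) × 0.986915 − 1000 = 987.309 − 1000 = -12.69 per mil

-12.7 per mil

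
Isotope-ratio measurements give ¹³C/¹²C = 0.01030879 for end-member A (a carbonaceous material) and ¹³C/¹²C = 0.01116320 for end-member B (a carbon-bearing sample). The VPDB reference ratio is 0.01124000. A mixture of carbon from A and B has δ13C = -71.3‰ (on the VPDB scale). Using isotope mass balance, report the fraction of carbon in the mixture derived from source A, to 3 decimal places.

0.848

δ_A = (0.01030879/0.01124000 − 1)×1000 = (0.917152 − 1)×1000 = -82.848‰
δ_B = (0.01116320/0.01124000 − 1)×1000 = (0.993167 − 1)×1000 = -6.833‰
f_A = (δ_mix − δ_B)/(δ_A − δ_B) = (-71.3 − (-6.833))/(-82.848 − (-6.833))
f_A = -64.467 / -76.015 = 0.8481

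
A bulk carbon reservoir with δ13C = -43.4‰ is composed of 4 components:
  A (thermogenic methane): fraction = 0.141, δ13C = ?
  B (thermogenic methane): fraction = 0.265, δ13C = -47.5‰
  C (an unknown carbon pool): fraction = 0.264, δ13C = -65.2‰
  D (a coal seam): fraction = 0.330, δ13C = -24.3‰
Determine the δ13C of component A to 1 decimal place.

-39.6‰

Isotope mass balance: δ_bulk = Σ fᵢ·δᵢ.
-43.4 = 0.141×δ_A + 0.265×(-47.5) + 0.264×(-65.2) + 0.330×(-24.3)
0.141·δ_A = -43.4 − (-37.819) = -5.581
δ_A = -5.581 / 0.141 = -39.58‰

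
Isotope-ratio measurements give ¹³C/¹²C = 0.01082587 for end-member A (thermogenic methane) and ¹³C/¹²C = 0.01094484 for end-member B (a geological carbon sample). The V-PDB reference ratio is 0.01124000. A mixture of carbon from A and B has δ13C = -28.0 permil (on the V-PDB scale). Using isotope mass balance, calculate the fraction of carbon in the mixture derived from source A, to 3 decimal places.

0.164

δ_A = (0.01082587/0.01124000 − 1)×1000 = (0.963156 − 1)×1000 = -36.844 permil
δ_B = (0.01094484/0.01124000 − 1)×1000 = (0.973740 − 1)×1000 = -26.260 permil
f_A = (δ_mix − δ_B)/(δ_A − δ_B) = (-28.0 − (-26.260))/(-36.844 − (-26.260))
f_A = -1.740 / -10.585 = 0.1644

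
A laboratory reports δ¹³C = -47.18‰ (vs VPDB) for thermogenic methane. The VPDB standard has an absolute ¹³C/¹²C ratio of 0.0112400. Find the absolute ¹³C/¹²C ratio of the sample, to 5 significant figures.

0.010710

R_sample = R_standard × (δ¹³C/1000 + 1)
R_sample = 0.0112400 × (-47.18/1000 + 1) = 0.0112400 × 0.952820
R_sample = 0.0107097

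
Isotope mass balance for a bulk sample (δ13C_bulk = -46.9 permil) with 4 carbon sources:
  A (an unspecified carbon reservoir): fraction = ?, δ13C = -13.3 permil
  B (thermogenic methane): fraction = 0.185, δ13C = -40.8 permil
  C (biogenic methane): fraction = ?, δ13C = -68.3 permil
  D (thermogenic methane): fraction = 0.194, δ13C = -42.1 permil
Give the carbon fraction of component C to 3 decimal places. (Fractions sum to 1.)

Let f_C and f_A be the unknown fractions; fractions sum to 1 so f_C + f_A = 0.621.
Mass balance: Σ fᵢ·δᵢ = δ_bulk ⇒ f_C·(-68.3) + f_A·(-13.3) = -46.9 − (-15.715) = -31.185
Substitute f_A = 0.621 − f_C:
f_C·(-68.3 − -13.3) = -31.185 − 0.621×(-13.3) = -22.925
f_C = -22.925 / -55.0 = 0.4168

0.417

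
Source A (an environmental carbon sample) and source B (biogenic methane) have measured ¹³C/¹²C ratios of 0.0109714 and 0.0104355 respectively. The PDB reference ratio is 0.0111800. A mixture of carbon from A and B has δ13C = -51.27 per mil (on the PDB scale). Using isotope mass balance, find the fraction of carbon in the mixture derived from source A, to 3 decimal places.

0.320

δ_A = (0.0109714/0.0111800 − 1)×1000 = (0.981342 − 1)×1000 = -18.658 per mil
δ_B = (0.0104355/0.0111800 − 1)×1000 = (0.933408 − 1)×1000 = -66.592 per mil
f_A = (δ_mix − δ_B)/(δ_A − δ_B) = (-51.27 − (-66.592))/(-18.658 − (-66.592))
f_A = 15.322 / 47.934 = 0.3197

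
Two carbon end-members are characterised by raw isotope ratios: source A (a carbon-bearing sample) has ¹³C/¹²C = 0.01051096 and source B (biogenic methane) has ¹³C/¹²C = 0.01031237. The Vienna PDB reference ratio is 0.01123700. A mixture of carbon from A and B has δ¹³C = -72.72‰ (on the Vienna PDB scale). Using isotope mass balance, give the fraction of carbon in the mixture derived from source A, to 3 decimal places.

δ_A = (0.01051096/0.01123700 − 1)×1000 = (0.935388 − 1)×1000 = -64.612‰
δ_B = (0.01031237/0.01123700 − 1)×1000 = (0.917716 − 1)×1000 = -82.284‰
f_A = (δ_mix − δ_B)/(δ_A − δ_B) = (-72.72 − (-82.284))/(-64.612 − (-82.284))
f_A = 9.564 / 17.673 = 0.5412

0.541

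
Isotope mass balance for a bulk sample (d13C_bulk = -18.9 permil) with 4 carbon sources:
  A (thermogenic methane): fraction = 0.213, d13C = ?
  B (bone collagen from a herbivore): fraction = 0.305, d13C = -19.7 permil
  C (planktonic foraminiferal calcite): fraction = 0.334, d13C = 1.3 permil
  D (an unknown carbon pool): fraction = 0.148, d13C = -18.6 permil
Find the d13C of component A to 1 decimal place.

Isotope mass balance: δ_bulk = Σ fᵢ·δᵢ.
-18.9 = 0.213×δ_A + 0.305×(-19.7) + 0.334×(1.3) + 0.148×(-18.6)
0.213·δ_A = -18.9 − (-8.327) = -10.573
δ_A = -10.573 / 0.213 = -49.64 permil

-49.6 permil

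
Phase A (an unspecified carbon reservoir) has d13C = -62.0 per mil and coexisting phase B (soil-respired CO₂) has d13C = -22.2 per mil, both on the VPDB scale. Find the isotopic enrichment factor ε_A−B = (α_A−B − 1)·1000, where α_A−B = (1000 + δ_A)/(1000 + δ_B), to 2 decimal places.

-40.70 per mil

α_A−B = (1000 + -62.0) / (1000 + -22.2) = 938.0 / 977.8 = 0.959296
ε_A−B = (0.959296 − 1) × 1000 = -40.704 per mil
(The approximation ε ≈ δ_A − δ_B would give -39.8 per mil.)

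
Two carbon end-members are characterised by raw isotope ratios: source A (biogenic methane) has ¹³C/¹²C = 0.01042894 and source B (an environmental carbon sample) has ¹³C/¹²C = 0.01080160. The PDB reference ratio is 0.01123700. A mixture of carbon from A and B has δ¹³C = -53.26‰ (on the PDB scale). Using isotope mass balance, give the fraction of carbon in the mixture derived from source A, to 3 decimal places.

0.438

δ_A = (0.01042894/0.01123700 − 1)×1000 = (0.928089 − 1)×1000 = -71.911‰
δ_B = (0.01080160/0.01123700 − 1)×1000 = (0.961253 − 1)×1000 = -38.747‰
f_A = (δ_mix − δ_B)/(δ_A − δ_B) = (-53.26 − (-38.747))/(-71.911 − (-38.747))
f_A = -14.513 / -33.164 = 0.4376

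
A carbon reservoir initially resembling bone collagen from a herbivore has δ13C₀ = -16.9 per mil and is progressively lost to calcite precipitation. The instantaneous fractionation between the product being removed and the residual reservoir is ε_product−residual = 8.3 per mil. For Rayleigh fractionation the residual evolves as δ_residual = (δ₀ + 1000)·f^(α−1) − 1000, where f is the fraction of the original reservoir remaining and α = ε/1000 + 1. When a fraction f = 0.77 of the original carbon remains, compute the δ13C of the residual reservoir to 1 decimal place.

-19.0 per mil

Rayleigh residual: δ_res = (δ₀ + 1000)·f^(α−1) − 1000
α = ε/1000 + 1 = 1.00830, so α − 1 = 0.00830
f^(α−1) = 0.77^(0.00830) = 0.997833
δ_res = (-16.9 + 1000) × 0.997833 − 1000 = 980.970 − 1000 = -19.03 per mil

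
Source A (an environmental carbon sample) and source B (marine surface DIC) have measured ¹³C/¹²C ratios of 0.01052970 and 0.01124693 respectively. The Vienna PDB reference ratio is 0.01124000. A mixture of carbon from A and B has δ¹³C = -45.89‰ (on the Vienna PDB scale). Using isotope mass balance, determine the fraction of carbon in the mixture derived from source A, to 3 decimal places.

0.729

δ_A = (0.01052970/0.01124000 − 1)×1000 = (0.936806 − 1)×1000 = -63.194‰
δ_B = (0.01124693/0.01124000 − 1)×1000 = (1.000617 − 1)×1000 = 0.617‰
f_A = (δ_mix − δ_B)/(δ_A − δ_B) = (-45.89 − (0.617))/(-63.194 − (0.617))
f_A = -46.507 / -63.810 = 0.7288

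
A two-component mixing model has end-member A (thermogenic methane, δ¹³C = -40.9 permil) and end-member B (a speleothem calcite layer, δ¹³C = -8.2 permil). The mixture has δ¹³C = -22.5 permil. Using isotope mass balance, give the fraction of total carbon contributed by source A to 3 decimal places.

δ_mix = f_A·δ_A + (1 − f_A)·δ_B  ⇒  f_A = (δ_mix − δ_B)/(δ_A − δ_B)
f_A = (-22.5 − (-8.2)) / (-40.9 − (-8.2))
f_A = -14.3 / -32.7 = 0.4373

0.437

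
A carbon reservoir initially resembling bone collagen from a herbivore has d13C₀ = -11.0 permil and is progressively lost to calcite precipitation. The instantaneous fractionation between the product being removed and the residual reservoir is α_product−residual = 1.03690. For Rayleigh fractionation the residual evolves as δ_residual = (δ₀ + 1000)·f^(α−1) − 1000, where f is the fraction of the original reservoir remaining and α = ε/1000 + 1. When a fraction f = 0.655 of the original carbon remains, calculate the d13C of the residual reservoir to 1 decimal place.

Rayleigh residual: δ_res = (δ₀ + 1000)·f^(α−1) − 1000
α − 1 = 0.03690
f^(α−1) = 0.655^(0.03690) = 0.984508
δ_res = (-11.0 + 1000) × 0.984508 − 1000 = 973.679 − 1000 = -26.32 permil

-26.3 permil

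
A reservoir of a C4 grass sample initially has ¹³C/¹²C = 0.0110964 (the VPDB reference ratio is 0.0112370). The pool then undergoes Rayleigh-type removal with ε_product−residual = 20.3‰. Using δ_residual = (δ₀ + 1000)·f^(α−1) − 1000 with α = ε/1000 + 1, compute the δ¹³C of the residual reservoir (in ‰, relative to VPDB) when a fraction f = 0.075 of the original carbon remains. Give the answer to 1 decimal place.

δ₀ = (0.0110964/0.0112370 − 1)×1000 = (0.987488 − 1)×1000 = -12.512‰
α − 1 = ε/1000 = 0.0203
f^(α−1) = 0.075^(0.0203) = 0.948776
δ_res = (-12.512 + 1000) × 0.948776 − 1000 = 936.905 − 1000 = -63.10‰

-63.1‰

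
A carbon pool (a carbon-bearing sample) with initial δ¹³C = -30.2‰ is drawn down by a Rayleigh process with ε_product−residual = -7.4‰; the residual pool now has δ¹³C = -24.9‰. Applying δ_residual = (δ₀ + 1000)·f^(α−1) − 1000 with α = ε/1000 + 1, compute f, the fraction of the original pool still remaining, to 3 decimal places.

α − 1 = ε/1000 = -0.0074
(δ_res + 1000)/(δ₀ + 1000) = (-24.9 + 1000)/(-30.2 + 1000) = 975.1/969.8 = 1.005465
f = 1.005465^(1/-0.0074) = exp(ln(1.005465)/-0.0074) = exp(0.00545/-0.0074)
f = exp(-0.7365) = 0.4788

0.479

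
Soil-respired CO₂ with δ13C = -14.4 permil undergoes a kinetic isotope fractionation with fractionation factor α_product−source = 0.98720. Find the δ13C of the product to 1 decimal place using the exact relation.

-27.0 permil

δ_product = (δ_source + 1000)·α − 1000
δ_product = (-14.4 + 1000) × 0.98720 − 1000
δ_product = 972.984 − 1000 = -27.02 permil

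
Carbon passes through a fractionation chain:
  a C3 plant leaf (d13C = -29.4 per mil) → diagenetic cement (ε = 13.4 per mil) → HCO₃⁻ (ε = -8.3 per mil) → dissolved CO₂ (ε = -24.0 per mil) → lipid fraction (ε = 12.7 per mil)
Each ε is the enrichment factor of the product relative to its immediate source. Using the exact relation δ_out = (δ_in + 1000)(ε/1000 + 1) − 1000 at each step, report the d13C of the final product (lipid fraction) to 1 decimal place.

-35.9 per mil

step 1: δ = (-29.40 + 1000)·(13.4/1000 + 1) − 1000 = -16.39 per mil
step 2: δ = (-16.39 + 1000)·(-8.3/1000 + 1) − 1000 = -24.56 per mil
step 3: δ = (-24.56 + 1000)·(-24.0/1000 + 1) − 1000 = -47.97 per mil
step 4: δ = (-47.97 + 1000)·(12.7/1000 + 1) − 1000 = -35.88 per mil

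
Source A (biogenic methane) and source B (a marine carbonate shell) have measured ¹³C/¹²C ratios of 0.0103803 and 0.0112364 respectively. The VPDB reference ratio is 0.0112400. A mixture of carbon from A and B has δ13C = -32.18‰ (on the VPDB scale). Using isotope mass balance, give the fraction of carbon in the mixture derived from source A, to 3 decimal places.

δ_A = (0.0103803/0.0112400 − 1)×1000 = (0.923514 − 1)×1000 = -76.486‰
δ_B = (0.0112364/0.0112400 − 1)×1000 = (0.999680 − 1)×1000 = -0.320‰
f_A = (δ_mix − δ_B)/(δ_A − δ_B) = (-32.18 − (-0.320))/(-76.486 − (-0.320))
f_A = -31.860 / -76.165 = 0.4183

0.418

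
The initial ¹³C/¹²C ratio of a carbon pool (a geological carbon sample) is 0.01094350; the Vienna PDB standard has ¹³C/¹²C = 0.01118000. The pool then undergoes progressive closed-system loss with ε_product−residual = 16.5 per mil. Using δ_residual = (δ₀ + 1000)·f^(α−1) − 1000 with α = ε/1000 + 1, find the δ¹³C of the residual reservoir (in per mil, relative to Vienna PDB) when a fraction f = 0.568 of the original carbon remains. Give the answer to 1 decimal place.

-30.2 per mil

δ₀ = (0.01094350/0.01118000 − 1)×1000 = (0.978846 − 1)×1000 = -21.154 per mil
α − 1 = ε/1000 = 0.0165
f^(α−1) = 0.568^(0.0165) = 0.990710
δ_res = (-21.154 + 1000) × 0.990710 − 1000 = 969.753 − 1000 = -30.25 per mil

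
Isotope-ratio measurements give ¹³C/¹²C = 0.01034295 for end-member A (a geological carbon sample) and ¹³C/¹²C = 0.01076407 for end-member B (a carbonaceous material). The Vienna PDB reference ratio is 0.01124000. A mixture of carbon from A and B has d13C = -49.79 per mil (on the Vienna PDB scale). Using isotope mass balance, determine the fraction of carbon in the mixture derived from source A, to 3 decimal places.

0.199

δ_A = (0.01034295/0.01124000 − 1)×1000 = (0.920191 − 1)×1000 = -79.809 per mil
δ_B = (0.01076407/0.01124000 − 1)×1000 = (0.957657 − 1)×1000 = -42.343 per mil
f_A = (δ_mix − δ_B)/(δ_A − δ_B) = (-49.79 − (-42.343))/(-79.809 − (-42.343))
f_A = -7.447 / -37.466 = 0.1988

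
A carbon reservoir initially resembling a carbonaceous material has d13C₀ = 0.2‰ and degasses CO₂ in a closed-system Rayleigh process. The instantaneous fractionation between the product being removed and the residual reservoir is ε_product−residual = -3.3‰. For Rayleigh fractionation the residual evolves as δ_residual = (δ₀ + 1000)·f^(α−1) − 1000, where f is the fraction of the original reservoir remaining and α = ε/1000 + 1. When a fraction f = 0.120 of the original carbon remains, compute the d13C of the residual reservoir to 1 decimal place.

Rayleigh residual: δ_res = (δ₀ + 1000)·f^(α−1) − 1000
α = ε/1000 + 1 = 0.99670, so α − 1 = -0.00330
f^(α−1) = 0.120^(-0.00330) = 1.007021
δ_res = (0.2 + 1000) × 1.007021 − 1000 = 1007.223 − 1000 = 7.22‰

7.2‰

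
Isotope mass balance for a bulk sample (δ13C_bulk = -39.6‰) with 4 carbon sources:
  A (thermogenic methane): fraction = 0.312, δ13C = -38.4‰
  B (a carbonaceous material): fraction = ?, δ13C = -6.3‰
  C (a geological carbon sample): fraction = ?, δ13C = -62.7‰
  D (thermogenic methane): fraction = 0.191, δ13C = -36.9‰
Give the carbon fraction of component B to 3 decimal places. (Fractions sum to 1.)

Let f_B and f_C be the unknown fractions; fractions sum to 1 so f_B + f_C = 0.497.
Mass balance: Σ fᵢ·δᵢ = δ_bulk ⇒ f_B·(-6.3) + f_C·(-62.7) = -39.6 − (-19.029) = -20.571
Substitute f_C = 0.497 − f_B:
f_B·(-6.3 − -62.7) = -20.571 − 0.497×(-62.7) = 10.591
f_B = 10.591 / 56.4 = 0.1878

0.188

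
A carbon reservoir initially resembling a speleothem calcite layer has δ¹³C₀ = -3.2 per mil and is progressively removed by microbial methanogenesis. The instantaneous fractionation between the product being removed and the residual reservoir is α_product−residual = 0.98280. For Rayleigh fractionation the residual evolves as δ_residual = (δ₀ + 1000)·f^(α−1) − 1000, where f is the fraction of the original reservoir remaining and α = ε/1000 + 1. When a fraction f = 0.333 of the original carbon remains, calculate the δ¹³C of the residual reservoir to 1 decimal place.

15.8 per mil

Rayleigh residual: δ_res = (δ₀ + 1000)·f^(α−1) − 1000
α − 1 = -0.01720
f^(α−1) = 0.333^(-0.01720) = 1.019093
δ_res = (-3.2 + 1000) × 1.019093 − 1000 = 1015.832 − 1000 = 15.83 per mil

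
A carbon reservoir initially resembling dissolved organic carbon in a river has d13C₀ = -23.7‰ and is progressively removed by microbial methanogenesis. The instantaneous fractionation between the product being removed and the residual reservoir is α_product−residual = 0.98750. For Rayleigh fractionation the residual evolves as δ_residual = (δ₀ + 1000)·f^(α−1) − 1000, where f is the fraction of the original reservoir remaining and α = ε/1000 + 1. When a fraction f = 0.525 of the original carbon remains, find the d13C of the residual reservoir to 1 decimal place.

-15.8‰

Rayleigh residual: δ_res = (δ₀ + 1000)·f^(α−1) − 1000
α − 1 = -0.01250
f^(α−1) = 0.525^(-0.01250) = 1.008087
δ_res = (-23.7 + 1000) × 1.008087 − 1000 = 984.195 − 1000 = -15.80‰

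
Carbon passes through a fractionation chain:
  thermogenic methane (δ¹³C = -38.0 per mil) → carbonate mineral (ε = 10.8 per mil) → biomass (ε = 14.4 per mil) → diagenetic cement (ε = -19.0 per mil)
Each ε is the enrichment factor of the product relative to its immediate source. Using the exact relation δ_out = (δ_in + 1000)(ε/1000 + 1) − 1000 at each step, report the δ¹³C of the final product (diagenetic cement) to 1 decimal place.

-32.3 per mil

step 1: δ = (-38.00 + 1000)·(10.8/1000 + 1) − 1000 = -27.61 per mil
step 2: δ = (-27.61 + 1000)·(14.4/1000 + 1) − 1000 = -13.61 per mil
step 3: δ = (-13.61 + 1000)·(-19.0/1000 + 1) − 1000 = -32.35 per mil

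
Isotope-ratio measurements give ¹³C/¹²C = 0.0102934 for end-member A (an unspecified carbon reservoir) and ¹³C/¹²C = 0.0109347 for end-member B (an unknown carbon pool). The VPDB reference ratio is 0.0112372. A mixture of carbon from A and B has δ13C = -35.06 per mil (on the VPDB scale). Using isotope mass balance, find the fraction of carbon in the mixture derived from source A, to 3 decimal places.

δ_A = (0.0102934/0.0112372 − 1)×1000 = (0.916011 − 1)×1000 = -83.989 per mil
δ_B = (0.0109347/0.0112372 − 1)×1000 = (0.973080 − 1)×1000 = -26.920 per mil
f_A = (δ_mix − δ_B)/(δ_A − δ_B) = (-35.06 − (-26.920))/(-83.989 − (-26.920))
f_A = -8.140 / -57.069 = 0.1426

0.143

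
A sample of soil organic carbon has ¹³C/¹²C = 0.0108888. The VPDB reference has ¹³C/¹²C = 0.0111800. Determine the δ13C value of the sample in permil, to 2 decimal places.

-26.05 permil

δ13C = (R_sample / R_standard − 1) × 1000
R_sample / R_standard = 0.0108888 / 0.0111800 = 0.973953
δ13C = (0.973953 − 1) × 1000 = -26.047 permil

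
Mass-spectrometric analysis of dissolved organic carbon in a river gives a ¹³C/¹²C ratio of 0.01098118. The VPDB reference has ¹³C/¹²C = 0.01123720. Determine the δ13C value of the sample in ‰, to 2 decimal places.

δ13C = (R_sample / R_standard − 1) × 1000
R_sample / R_standard = 0.01098118 / 0.01123720 = 0.977217
δ13C = (0.977217 − 1) × 1000 = -22.783‰

-22.78‰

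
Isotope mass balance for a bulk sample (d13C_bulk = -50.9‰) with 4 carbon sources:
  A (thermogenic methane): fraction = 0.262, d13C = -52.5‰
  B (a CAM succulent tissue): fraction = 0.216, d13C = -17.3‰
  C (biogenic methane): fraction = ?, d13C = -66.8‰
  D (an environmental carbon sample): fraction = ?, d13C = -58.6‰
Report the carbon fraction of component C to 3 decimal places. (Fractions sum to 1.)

Let f_C and f_D be the unknown fractions; fractions sum to 1 so f_C + f_D = 0.522.
Mass balance: Σ fᵢ·δᵢ = δ_bulk ⇒ f_C·(-66.8) + f_D·(-58.6) = -50.9 − (-17.492) = -33.408
Substitute f_D = 0.522 − f_C:
f_C·(-66.8 − -58.6) = -33.408 − 0.522×(-58.6) = -2.819
f_C = -2.819 / -8.2 = 0.3438

0.344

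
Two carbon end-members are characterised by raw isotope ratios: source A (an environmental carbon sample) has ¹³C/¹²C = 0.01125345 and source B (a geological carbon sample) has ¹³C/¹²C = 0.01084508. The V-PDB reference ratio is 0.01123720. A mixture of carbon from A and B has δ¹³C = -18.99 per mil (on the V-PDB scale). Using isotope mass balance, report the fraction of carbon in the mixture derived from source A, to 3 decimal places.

0.438

δ_A = (0.01125345/0.01123720 − 1)×1000 = (1.001446 − 1)×1000 = 1.446 per mil
δ_B = (0.01084508/0.01123720 − 1)×1000 = (0.965105 − 1)×1000 = -34.895 per mil
f_A = (δ_mix − δ_B)/(δ_A − δ_B) = (-18.99 − (-34.895))/(1.446 − (-34.895))
f_A = 15.905 / 36.341 = 0.4377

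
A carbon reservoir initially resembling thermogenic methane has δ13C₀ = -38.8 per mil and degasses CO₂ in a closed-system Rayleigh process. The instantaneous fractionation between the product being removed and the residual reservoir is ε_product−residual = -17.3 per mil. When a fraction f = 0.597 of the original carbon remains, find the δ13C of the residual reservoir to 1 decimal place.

Rayleigh residual: δ_res = (δ₀ + 1000)·f^(α−1) − 1000
α = ε/1000 + 1 = 0.98270, so α − 1 = -0.01730
f^(α−1) = 0.597^(-0.01730) = 1.008964
δ_res = (-38.8 + 1000) × 1.008964 − 1000 = 969.816 − 1000 = -30.18 per mil

-30.2 per mil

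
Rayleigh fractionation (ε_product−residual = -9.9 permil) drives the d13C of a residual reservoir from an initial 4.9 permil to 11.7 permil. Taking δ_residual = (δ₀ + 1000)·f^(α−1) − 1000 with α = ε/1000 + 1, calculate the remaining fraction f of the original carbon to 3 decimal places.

0.506

α − 1 = ε/1000 = -0.0099
(δ_res + 1000)/(δ₀ + 1000) = (11.7 + 1000)/(4.9 + 1000) = 1011.7/1004.9 = 1.006767
f = 1.006767^(1/-0.0099) = exp(ln(1.006767)/-0.0099) = exp(0.00674/-0.0099)
f = exp(-0.6812) = 0.5060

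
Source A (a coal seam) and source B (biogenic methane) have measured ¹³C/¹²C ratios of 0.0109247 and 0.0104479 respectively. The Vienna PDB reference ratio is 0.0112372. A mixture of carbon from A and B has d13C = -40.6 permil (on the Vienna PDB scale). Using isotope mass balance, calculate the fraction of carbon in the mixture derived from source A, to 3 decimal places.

0.699

δ_A = (0.0109247/0.0112372 − 1)×1000 = (0.972191 − 1)×1000 = -27.809 permil
δ_B = (0.0104479/0.0112372 − 1)×1000 = (0.929760 − 1)×1000 = -70.240 permil
f_A = (δ_mix − δ_B)/(δ_A − δ_B) = (-40.6 − (-70.240))/(-27.809 − (-70.240))
f_A = 29.640 / 42.430 = 0.6986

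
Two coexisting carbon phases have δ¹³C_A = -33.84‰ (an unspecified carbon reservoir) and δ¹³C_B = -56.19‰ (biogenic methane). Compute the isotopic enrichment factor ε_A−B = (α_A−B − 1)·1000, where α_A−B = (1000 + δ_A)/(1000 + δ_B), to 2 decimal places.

α_A−B = (1000 + -33.84) / (1000 + -56.19) = 966.16 / 943.81 = 1.023681
ε_A−B = (1.023681 − 1) × 1000 = 23.681‰
(The approximation ε ≈ δ_A − δ_B would give 22.35‰.)

23.68‰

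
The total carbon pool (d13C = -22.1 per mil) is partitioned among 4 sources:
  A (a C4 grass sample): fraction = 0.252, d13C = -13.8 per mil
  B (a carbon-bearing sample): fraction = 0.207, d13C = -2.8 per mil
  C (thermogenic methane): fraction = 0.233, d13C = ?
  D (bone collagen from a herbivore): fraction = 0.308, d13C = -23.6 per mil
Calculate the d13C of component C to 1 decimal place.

-46.2 per mil

Isotope mass balance: δ_bulk = Σ fᵢ·δᵢ.
-22.1 = 0.252×(-13.8) + 0.207×(-2.8) + 0.233×δ_C + 0.308×(-23.6)
0.233·δ_C = -22.1 − (-11.326) = -10.774
δ_C = -10.774 / 0.233 = -46.24 per mil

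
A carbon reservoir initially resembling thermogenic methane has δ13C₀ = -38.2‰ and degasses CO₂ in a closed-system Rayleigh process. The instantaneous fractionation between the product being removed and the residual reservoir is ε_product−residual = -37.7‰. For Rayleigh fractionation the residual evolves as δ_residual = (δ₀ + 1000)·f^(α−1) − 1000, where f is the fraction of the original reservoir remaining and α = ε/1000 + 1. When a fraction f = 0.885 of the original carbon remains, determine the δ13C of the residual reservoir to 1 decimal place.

-33.8‰

Rayleigh residual: δ_res = (δ₀ + 1000)·f^(α−1) − 1000
α = ε/1000 + 1 = 0.96230, so α − 1 = -0.03770
f^(α−1) = 0.885^(-0.03770) = 1.004616
δ_res = (-38.2 + 1000) × 1.004616 − 1000 = 966.240 − 1000 = -33.76‰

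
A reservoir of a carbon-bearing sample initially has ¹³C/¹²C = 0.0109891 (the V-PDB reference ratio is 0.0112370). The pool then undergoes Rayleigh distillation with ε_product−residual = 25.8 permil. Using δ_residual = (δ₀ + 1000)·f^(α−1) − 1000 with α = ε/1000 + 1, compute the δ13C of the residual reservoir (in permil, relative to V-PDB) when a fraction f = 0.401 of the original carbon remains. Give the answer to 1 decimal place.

δ₀ = (0.0109891/0.0112370 − 1)×1000 = (0.977939 − 1)×1000 = -22.061 permil
α − 1 = ε/1000 = 0.0258
f^(α−1) = 0.401^(0.0258) = 0.976700
δ_res = (-22.061 + 1000) × 0.976700 − 1000 = 955.153 − 1000 = -44.85 permil

-44.8 permil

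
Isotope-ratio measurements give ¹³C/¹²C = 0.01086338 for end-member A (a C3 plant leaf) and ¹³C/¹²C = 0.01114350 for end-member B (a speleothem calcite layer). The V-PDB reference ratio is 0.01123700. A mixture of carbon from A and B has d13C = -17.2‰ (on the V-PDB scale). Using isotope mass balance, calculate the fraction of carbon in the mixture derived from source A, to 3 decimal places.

0.356

δ_A = (0.01086338/0.01123700 − 1)×1000 = (0.966751 − 1)×1000 = -33.249‰
δ_B = (0.01114350/0.01123700 − 1)×1000 = (0.991679 − 1)×1000 = -8.321‰
f_A = (δ_mix − δ_B)/(δ_A − δ_B) = (-17.2 − (-8.321))/(-33.249 − (-8.321))
f_A = -8.879 / -24.928 = 0.3562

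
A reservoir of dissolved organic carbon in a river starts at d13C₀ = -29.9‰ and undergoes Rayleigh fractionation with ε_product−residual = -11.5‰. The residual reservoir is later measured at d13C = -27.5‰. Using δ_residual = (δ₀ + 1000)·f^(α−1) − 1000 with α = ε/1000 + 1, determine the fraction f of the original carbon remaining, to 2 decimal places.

α − 1 = ε/1000 = -0.0115
(δ_res + 1000)/(δ₀ + 1000) = (-27.5 + 1000)/(-29.9 + 1000) = 972.5/970.1 = 1.002474
f = 1.002474^(1/-0.0115) = exp(ln(1.002474)/-0.0115) = exp(0.00247/-0.0115)
f = exp(-0.2149) = 0.8067

0.81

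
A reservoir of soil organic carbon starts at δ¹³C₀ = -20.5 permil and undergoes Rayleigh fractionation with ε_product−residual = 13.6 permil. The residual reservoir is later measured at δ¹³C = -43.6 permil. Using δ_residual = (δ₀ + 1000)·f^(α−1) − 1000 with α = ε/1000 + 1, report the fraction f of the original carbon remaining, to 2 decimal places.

α − 1 = ε/1000 = 0.0136
(δ_res + 1000)/(δ₀ + 1000) = (-43.6 + 1000)/(-20.5 + 1000) = 956.4/979.5 = 0.976417
f = 0.976417^(1/0.0136) = exp(ln(0.976417)/0.0136) = exp(-0.02387/0.0136)
f = exp(-1.7549) = 0.1729

0.17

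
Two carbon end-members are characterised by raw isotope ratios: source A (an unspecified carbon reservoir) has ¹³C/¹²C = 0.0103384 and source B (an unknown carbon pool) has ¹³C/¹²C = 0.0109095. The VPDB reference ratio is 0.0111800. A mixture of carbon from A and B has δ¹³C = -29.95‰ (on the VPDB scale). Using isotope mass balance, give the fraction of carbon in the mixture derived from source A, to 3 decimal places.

δ_A = (0.0103384/0.0111800 − 1)×1000 = (0.924723 − 1)×1000 = -75.277‰
δ_B = (0.0109095/0.0111800 − 1)×1000 = (0.975805 − 1)×1000 = -24.195‰
f_A = (δ_mix − δ_B)/(δ_A − δ_B) = (-29.95 − (-24.195))/(-75.277 − (-24.195))
f_A = -5.755 / -51.082 = 0.1127

0.113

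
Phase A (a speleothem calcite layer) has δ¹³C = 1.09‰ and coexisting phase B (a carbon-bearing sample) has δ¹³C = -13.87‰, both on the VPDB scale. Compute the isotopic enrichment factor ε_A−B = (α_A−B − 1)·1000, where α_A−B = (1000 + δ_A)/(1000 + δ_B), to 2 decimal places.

15.17‰

α_A−B = (1000 + 1.09) / (1000 + -13.87) = 1001.09 / 986.13 = 1.015170
ε_A−B = (1.015170 − 1) × 1000 = 15.170‰
(The approximation ε ≈ δ_A − δ_B would give 14.96‰.)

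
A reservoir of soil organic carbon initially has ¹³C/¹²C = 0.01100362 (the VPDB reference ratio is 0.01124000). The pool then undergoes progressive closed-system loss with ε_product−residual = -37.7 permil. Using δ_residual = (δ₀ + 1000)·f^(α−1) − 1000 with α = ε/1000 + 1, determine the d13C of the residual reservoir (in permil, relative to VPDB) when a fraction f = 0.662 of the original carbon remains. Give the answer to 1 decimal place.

δ₀ = (0.01100362/0.01124000 − 1)×1000 = (0.978970 − 1)×1000 = -21.030 permil
α − 1 = ε/1000 = -0.0377
f^(α−1) = 0.662^(-0.0377) = 1.015672
δ_res = (-21.030 + 1000) × 1.015672 − 1000 = 994.313 − 1000 = -5.69 permil

-5.7 permil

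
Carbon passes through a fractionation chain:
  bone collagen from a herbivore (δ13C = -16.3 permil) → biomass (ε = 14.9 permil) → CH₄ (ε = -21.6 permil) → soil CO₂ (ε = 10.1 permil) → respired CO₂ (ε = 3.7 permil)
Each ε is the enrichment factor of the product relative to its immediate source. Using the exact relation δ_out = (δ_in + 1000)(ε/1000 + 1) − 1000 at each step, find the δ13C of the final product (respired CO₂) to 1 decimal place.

step 1: δ = (-16.30 + 1000)·(14.9/1000 + 1) − 1000 = -1.64 permil
step 2: δ = (-1.64 + 1000)·(-21.6/1000 + 1) − 1000 = -23.21 permil
step 3: δ = (-23.21 + 1000)·(10.1/1000 + 1) − 1000 = -13.34 permil
step 4: δ = (-13.34 + 1000)·(3.7/1000 + 1) − 1000 = -9.69 permil

-9.7 permil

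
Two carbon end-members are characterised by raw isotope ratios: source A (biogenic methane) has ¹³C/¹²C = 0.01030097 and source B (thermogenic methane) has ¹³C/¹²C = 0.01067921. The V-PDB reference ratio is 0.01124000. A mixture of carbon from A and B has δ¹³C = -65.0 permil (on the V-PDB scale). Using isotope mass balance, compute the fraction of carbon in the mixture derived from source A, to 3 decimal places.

0.449

δ_A = (0.01030097/0.01124000 − 1)×1000 = (0.916456 − 1)×1000 = -83.544 permil
δ_B = (0.01067921/0.01124000 − 1)×1000 = (0.950108 − 1)×1000 = -49.892 permil
f_A = (δ_mix − δ_B)/(δ_A − δ_B) = (-65.0 − (-49.892))/(-83.544 − (-49.892))
f_A = -15.108 / -33.651 = 0.4489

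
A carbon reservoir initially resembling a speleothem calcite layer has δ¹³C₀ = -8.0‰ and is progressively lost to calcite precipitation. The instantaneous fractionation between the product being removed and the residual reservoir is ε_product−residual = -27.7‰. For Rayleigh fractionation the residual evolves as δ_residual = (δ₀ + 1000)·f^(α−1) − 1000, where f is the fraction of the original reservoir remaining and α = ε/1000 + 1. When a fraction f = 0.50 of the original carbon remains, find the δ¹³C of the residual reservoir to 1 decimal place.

11.2‰

Rayleigh residual: δ_res = (δ₀ + 1000)·f^(α−1) − 1000
α = ε/1000 + 1 = 0.97230, so α − 1 = -0.02770
f^(α−1) = 0.50^(-0.02770) = 1.019386
δ_res = (-8.0 + 1000) × 1.019386 − 1000 = 1011.231 − 1000 = 11.23‰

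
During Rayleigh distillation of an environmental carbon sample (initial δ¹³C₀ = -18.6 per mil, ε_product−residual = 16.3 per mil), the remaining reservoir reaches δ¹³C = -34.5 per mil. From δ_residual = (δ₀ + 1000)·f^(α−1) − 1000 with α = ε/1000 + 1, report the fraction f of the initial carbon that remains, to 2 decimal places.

α − 1 = ε/1000 = 0.0163
(δ_res + 1000)/(δ₀ + 1000) = (-34.5 + 1000)/(-18.6 + 1000) = 965.5/981.4 = 0.983799
f = 0.983799^(1/0.0163) = exp(ln(0.983799)/0.0163) = exp(-0.01633/0.0163)
f = exp(-1.0021) = 0.3671

0.37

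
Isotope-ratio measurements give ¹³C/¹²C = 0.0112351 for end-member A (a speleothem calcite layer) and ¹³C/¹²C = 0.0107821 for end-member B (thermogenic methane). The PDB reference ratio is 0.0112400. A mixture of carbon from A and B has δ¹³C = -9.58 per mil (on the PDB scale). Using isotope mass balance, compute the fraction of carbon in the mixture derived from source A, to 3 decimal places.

0.773

δ_A = (0.0112351/0.0112400 − 1)×1000 = (0.999564 − 1)×1000 = -0.436 per mil
δ_B = (0.0107821/0.0112400 − 1)×1000 = (0.959262 − 1)×1000 = -40.738 per mil
f_A = (δ_mix − δ_B)/(δ_A − δ_B) = (-9.58 − (-40.738))/(-0.436 − (-40.738))
f_A = 31.158 / 40.302 = 0.7731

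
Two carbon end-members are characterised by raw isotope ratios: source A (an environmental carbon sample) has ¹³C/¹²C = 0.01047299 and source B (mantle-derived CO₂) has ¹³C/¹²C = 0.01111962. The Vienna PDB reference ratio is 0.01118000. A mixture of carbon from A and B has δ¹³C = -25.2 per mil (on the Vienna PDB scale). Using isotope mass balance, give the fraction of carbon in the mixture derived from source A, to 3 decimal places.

δ_A = (0.01047299/0.01118000 − 1)×1000 = (0.936761 − 1)×1000 = -63.239 per mil
δ_B = (0.01111962/0.01118000 − 1)×1000 = (0.994599 − 1)×1000 = -5.401 per mil
f_A = (δ_mix − δ_B)/(δ_A − δ_B) = (-25.2 − (-5.401))/(-63.239 − (-5.401))
f_A = -19.799 / -57.838 = 0.3423

0.342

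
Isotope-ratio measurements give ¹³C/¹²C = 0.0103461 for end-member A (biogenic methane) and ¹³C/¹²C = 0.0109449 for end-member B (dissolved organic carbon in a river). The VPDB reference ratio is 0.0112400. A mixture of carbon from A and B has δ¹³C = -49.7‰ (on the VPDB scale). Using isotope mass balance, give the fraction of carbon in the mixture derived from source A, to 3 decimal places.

δ_A = (0.0103461/0.0112400 − 1)×1000 = (0.920472 − 1)×1000 = -79.528‰
δ_B = (0.0109449/0.0112400 − 1)×1000 = (0.973746 − 1)×1000 = -26.254‰
f_A = (δ_mix − δ_B)/(δ_A − δ_B) = (-49.7 − (-26.254))/(-79.528 − (-26.254))
f_A = -23.446 / -53.274 = 0.4401

0.440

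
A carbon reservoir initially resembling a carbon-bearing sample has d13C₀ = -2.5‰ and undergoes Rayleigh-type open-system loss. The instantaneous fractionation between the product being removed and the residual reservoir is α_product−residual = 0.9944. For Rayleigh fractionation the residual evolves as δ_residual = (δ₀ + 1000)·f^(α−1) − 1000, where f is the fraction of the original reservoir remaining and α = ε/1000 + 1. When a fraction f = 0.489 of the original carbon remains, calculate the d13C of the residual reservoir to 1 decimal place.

1.5‰

Rayleigh residual: δ_res = (δ₀ + 1000)·f^(α−1) − 1000
α − 1 = -0.00560
f^(α−1) = 0.489^(-0.00560) = 1.004014
δ_res = (-2.5 + 1000) × 1.004014 − 1000 = 1001.504 − 1000 = 1.50‰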